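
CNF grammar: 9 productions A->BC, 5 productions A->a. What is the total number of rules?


CNF allows two rule forms:
  A -> BC (binary): 9 rules
  A -> a (terminal): 5 rules
Total = 9 + 5 = 14

14


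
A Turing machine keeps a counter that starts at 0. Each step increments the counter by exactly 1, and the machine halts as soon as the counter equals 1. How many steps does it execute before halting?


Counter starts at 0. Counting sequence:
  Step 1: counter = 1
Counter reached 1 -> halt
Total steps = 1

1


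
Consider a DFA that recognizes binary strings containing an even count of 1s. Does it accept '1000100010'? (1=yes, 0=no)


DFA has 2 states: q_even (start, accept=yes) and q_odd
Processing string '1000100010' character by character:
  Position 0: read '1', 1-count=1 -> q_odd
  Position 1: read '0', 1-count=1 -> q_odd (no change)
  Position 2: read '0', 1-count=1 -> q_odd (no change)
  Position 3: read '0', 1-count=1 -> q_odd (no change)
  Position 4: read '1', 1-count=2 -> q_even
  Position 5: read '0', 1-count=2 -> q_even (no change)
  Position 6: read '0', 1-count=2 -> q_even (no change)
  Position 7: read '0', 1-count=2 -> q_even (no change)
  Position 8: read '1', 1-count=3 -> q_odd
  Position 9: read '0', 1-count=3 -> q_odd (no change)
Final state: q_odd, total 1s = 3 (odd); the DFA requires an even count -> reject

0


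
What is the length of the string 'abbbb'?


String: 'abbbb'
Counting characters:
  'a' appears 1 time(s)
  'b' appears 4 time(s)
Total length = 1 + 4 = 5

5


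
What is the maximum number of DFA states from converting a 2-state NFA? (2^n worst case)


NFA has 2 states
Subset construction: each DFA state = subset of NFA states
Maximum subsets = 2^2
2^2 = 4

4


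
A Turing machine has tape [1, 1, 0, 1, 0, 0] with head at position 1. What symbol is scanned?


Tape: [1, 1, 0, 1, 0, 0]
Positions: 0 1 2 3 4 5
Values:    1 1 0 1 0 0
Head at position 1
tape[1] = 1

1


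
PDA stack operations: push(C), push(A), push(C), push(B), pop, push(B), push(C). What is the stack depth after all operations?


Tracing stack operations:
  push(C) -> stack = [C], depth=1
  push(A) -> stack = [C,A], depth=2
  push(C) -> stack = [C,A,C], depth=3
  push(B) -> stack = [C,A,C,B], depth=4
  pop -> removed B, stack = [C,A,C], depth=3
  push(B) -> stack = [C,A,C,B], depth=4
  push(C) -> stack = [C,A,C,B,C], depth=5
Final depth = 5

5


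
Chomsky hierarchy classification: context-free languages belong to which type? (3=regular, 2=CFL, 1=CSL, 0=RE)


Chomsky hierarchy levels:
  Type 3: Regular (DFA/NFA/regex)
  Type 2: Context-free (PDA)
  Type 1: Context-sensitive
  Type 0: Recursively enumerable (TM)
'context-free' corresponds to Type 2

2


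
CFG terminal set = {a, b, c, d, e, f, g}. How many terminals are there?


Terminal symbols: a, b, c, d, e, f, g
Counting each: a (#1), b (#2), c (#3), d (#4), e (#5), f (#6), g (#7)
Total = 7

7


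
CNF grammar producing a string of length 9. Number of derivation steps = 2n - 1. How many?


Chomsky Normal Form derivation:
String length n = 9
Each step either:
  - Splits a nonterminal into two (n-1 such steps)
  - Converts a nonterminal to terminal (n such steps)
Total = (n-1) + n = 2n - 1
= 2(9) - 1
= 18 - 1
= 17

17


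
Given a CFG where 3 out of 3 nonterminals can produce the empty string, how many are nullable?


Nonterminals: {S, A, B}
A nonterminal is nullable if it can derive epsilon
Counting nullable nonterminals: 3
Total nullable = 3

3


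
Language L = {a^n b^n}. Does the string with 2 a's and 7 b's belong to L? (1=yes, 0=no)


Language requires equal numbers of a's and b's
PDA pushes for each 'a', pops for each 'b'
Number of a's = 2
Number of b's = 7
2 != 7 -> Reject

0


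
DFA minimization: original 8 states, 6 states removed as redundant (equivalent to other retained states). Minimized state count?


Original DFA: 8 states
Redundant states removed: 6
Minimized states = original - removed
= 8 - 6
= 2

2


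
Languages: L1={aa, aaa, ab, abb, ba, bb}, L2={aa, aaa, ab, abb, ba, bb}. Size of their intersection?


L1 = {aa, aaa, ab, abb, ba, bb}
L2 = {aa, aaa, ab, abb, ba, bb}
Checking each string in L1 against L2:
  'aa': in L2? Yes
  'aaa': in L2? Yes
  'ab': in L2? Yes
  'abb': in L2? Yes
  'ba': in L2? Yes
  'bb': in L2? Yes
Intersection = {aa, aaa, ab, abb, ba, bb}
|L1 ∩ L2| = 6

6


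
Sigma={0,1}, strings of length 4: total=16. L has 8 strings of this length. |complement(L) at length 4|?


Alphabet: {0,1}
String length: 4
Total strings of length 4 = 2^4 = 16
Strings in L = 8
Complement = total - |L|
= 16 - 8
= 8

8


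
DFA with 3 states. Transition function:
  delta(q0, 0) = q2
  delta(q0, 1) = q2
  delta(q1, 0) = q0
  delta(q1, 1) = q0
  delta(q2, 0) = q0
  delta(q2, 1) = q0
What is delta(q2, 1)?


Looking up transition function:
delta(q2, 1) in the table
Row: q2, Column: 1
Result: q0

q0


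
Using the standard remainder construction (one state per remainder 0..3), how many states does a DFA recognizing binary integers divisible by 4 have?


Divisibility by 4 is tracked via the remainder mod 4: 0, 1, ..., 3
The construction assigns one state to each remainder
Number of remainders = 4

4


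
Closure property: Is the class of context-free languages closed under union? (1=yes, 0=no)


CFL closure properties:
  Closed under: union, concatenation, Kleene star
  NOT closed under: intersection, complement
Operation 'union' is in closed list -> Yes (closed)

1


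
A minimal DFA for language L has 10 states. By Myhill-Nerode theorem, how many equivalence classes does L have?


Myhill-Nerode theorem:
Number of equivalence classes = number of states in minimal DFA
Minimal DFA states = 10
Therefore equivalence classes = 10

10


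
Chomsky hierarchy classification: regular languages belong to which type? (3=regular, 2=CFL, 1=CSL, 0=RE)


Chomsky hierarchy levels:
  Type 3: Regular (DFA/NFA/regex)
  Type 2: Context-free (PDA)
  Type 1: Context-sensitive
  Type 0: Recursively enumerable (TM)
'regular' corresponds to Type 3

3


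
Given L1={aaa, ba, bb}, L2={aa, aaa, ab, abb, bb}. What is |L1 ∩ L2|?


L1 = {aaa, ba, bb}
L2 = {aa, aaa, ab, abb, bb}
Checking each string in L1 against L2:
  'aaa': in L2? Yes
  'ba': in L2? No
  'bb': in L2? Yes
Intersection = {aaa, bb}
|L1 ∩ L2| = 2

2


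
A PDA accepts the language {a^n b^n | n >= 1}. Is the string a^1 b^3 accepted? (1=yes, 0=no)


Language requires equal numbers of a's and b's
PDA pushes for each 'a', pops for each 'b'
Number of a's = 1
Number of b's = 3
1 != 3 -> Reject

0


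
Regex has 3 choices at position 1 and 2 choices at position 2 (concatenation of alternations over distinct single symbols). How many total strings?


First group: 3 alternatives
Second group: 2 alternatives
Concatenation: each choice from group 1 pairs with each from group 2
Total = 3 x 2 = 6

6


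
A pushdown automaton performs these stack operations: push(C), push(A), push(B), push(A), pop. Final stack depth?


Tracing stack operations:
  push(C) -> stack = [C], depth=1
  push(A) -> stack = [C,A], depth=2
  push(B) -> stack = [C,A,B], depth=3
  push(A) -> stack = [C,A,B,A], depth=4
  pop -> removed A, stack = [C,A,B], depth=3
Final depth = 3

3


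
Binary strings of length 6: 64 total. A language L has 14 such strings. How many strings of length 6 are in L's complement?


Alphabet: {0,1}
String length: 6
Total strings of length 6 = 2^6 = 64
Strings in L = 14
Complement = total - |L|
= 64 - 14
= 50

50


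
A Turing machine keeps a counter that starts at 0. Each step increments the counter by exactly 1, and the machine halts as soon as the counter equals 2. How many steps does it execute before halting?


Counter starts at 0. Counting sequence:
  Step 1: counter = 1
  Step 2: counter = 2
Counter reached 2 -> halt
Total steps = 2

2


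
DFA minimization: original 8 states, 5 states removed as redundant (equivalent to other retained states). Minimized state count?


Original DFA: 8 states
Redundant states removed: 5
Minimized states = original - removed
= 8 - 5
= 3

3


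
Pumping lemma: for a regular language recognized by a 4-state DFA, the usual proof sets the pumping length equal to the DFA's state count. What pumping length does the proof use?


Pumping lemma for regular languages (standard proof):
Take p = |Q|, the number of DFA states.
Any string of length >= |Q| passes through |Q|+1 states while reading its first |Q| symbols,
so by pigeonhole some state repeats, giving the loop that can be pumped.
Here |Q| = 4
Therefore the proof uses p = 4

4


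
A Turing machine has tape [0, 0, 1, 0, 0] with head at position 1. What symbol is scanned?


Tape: [0, 0, 1, 0, 0]
Positions: 0 1 2 3 4
Values:    0 0 1 0 0
Head at position 1
tape[1] = 0

0


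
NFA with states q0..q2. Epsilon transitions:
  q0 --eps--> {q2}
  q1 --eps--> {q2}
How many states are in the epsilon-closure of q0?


Starting from q0
Initialize closure = {q0}
Follow epsilon from q0 -> add q2
Final closure: {q0, q2}
Size = 2

2


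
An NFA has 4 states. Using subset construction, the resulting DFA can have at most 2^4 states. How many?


NFA has 4 states
Subset construction: each DFA state = subset of NFA states
Maximum subsets = 2^4
2^4 = 16

16


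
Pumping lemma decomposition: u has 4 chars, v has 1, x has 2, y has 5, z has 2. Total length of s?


|s| = |u| + |v| + |x| + |y| + |z|
= 4 + 1 + 2 + 5 + 2
= 5 + 2 + 7
= 7 + 7
= 14

14


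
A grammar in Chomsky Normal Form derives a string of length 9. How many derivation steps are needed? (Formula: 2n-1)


Chomsky Normal Form derivation:
String length n = 9
Each step either:
  - Splits a nonterminal into two (n-1 such steps)
  - Converts a nonterminal to terminal (n such steps)
Total = (n-1) + n = 2n - 1
= 2(9) - 1
= 18 - 1
= 17

17


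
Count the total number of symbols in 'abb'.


String: 'abb'
Counting characters:
  'a' appears 1 time(s)
  'b' appears 2 time(s)
Total length = 1 + 2 = 3

3


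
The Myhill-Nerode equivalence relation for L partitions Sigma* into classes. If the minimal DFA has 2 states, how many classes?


Myhill-Nerode theorem:
Number of equivalence classes = number of states in minimal DFA
Minimal DFA states = 2
Therefore equivalence classes = 2

2


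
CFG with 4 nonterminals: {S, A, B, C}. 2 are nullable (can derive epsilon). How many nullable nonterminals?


Nonterminals: {S, A, B, C}
A nonterminal is nullable if it can derive epsilon
Counting nullable nonterminals: 2
Total nullable = 2

2


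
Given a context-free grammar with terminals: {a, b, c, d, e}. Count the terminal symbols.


Terminal symbols: a, b, c, d, e
Counting each: a (#1), b (#2), c (#3), d (#4), e (#5)
Total = 5

5


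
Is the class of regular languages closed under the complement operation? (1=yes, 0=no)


Regular languages are closed under:
- Union (DFA product construction)
- Intersection (DFA product construction)
- Complement (swap accept/reject states)
- Concatenation (NFA construction)
- Kleene star (NFA construction)
complement is in this list
Therefore: closed

1


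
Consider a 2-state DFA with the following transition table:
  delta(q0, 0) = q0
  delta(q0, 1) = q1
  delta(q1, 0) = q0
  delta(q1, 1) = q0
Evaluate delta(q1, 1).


Looking up transition function:
delta(q1, 1) in the table
Row: q1, Column: 1
Result: q0

q0


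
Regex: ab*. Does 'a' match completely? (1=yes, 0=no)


Pattern: ab*
String: 'a'
Pattern requires: exactly one 'a' followed by zero or more 'b's
First char is 'a' -> OK
Rest '': all b's? Yes
Result: 1

1


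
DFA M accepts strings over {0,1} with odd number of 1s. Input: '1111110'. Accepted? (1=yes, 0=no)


DFA has 2 states: q_even (start, accept=no) and q_odd
Processing string '1111110' character by character:
  Position 0: read '1', 1-count=1 -> q_odd
  Position 1: read '1', 1-count=2 -> q_even
  Position 2: read '1', 1-count=3 -> q_odd
  Position 3: read '1', 1-count=4 -> q_even
  Position 4: read '1', 1-count=5 -> q_odd
  Position 5: read '1', 1-count=6 -> q_even
  Position 6: read '0', 1-count=6 -> q_even (no change)
Final state: q_even, total 1s = 6 (even); the DFA requires an odd count -> reject

0


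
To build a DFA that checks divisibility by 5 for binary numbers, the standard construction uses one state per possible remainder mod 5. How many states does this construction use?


Divisibility by 5 is tracked via the remainder mod 5: 0, 1, ..., 4
The construction assigns one state to each remainder
Number of remainders = 5

5


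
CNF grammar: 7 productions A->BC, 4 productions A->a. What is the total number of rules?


CNF allows two rule forms:
  A -> BC (binary): 7 rules
  A -> a (terminal): 4 rules
Total = 7 + 4 = 11

11


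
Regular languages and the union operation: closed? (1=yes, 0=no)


Regular languages are closed under all standard operations:
- Union: Yes (product construction)
- Intersection: Yes (product construction)
- Complement: Yes (swap accept/reject)
- Concatenation: Yes (NFA construction)
Operation: union -> Closed

1


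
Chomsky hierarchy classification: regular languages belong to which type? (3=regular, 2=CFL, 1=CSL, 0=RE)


Chomsky hierarchy levels:
  Type 3: Regular (DFA/NFA/regex)
  Type 2: Context-free (PDA)
  Type 1: Context-sensitive
  Type 0: Recursively enumerable (TM)
'regular' corresponds to Type 3

3


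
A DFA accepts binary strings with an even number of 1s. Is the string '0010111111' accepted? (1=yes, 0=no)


DFA has 2 states: q_even (start, accept=yes) and q_odd
Processing string '0010111111' character by character:
  Position 0: read '0', 1-count=0 -> q_even (no change)
  Position 1: read '0', 1-count=0 -> q_even (no change)
  Position 2: read '1', 1-count=1 -> q_odd
  Position 3: read '0', 1-count=1 -> q_odd (no change)
  Position 4: read '1', 1-count=2 -> q_even
  Position 5: read '1', 1-count=3 -> q_odd
  Position 6: read '1', 1-count=4 -> q_even
  Position 7: read '1', 1-count=5 -> q_odd
  Position 8: read '1', 1-count=6 -> q_even
  Position 9: read '1', 1-count=7 -> q_odd
Final state: q_odd, total 1s = 7 (odd); the DFA requires an even count -> reject

0


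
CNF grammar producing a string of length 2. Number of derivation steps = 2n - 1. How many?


Chomsky Normal Form derivation:
String length n = 2
Each step either:
  - Splits a nonterminal into two (n-1 such steps)
  - Converts a nonterminal to terminal (n such steps)
Total = (n-1) + n = 2n - 1
= 2(2) - 1
= 4 - 1
= 3

3


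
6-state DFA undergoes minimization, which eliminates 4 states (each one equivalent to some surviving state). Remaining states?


Original DFA: 6 states
Redundant states removed: 4
Minimized states = original - removed
= 6 - 4
= 2

2


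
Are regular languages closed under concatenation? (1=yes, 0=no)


Regular languages are closed under all standard operations:
- Union: Yes (product construction)
- Intersection: Yes (product construction)
- Complement: Yes (swap accept/reject)
- Concatenation: Yes (NFA construction)
Operation: concatenation -> Closed

1


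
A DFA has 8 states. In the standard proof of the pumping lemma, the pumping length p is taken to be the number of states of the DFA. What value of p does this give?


Pumping lemma for regular languages (standard proof):
Take p = |Q|, the number of DFA states.
Any string of length >= |Q| passes through |Q|+1 states while reading its first |Q| symbols,
so by pigeonhole some state repeats, giving the loop that can be pumped.
Here |Q| = 8
Therefore the proof uses p = 8

8


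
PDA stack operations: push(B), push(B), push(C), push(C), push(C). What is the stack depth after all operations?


Tracing stack operations:
  push(B) -> stack = [B], depth=1
  push(B) -> stack = [B,B], depth=2
  push(C) -> stack = [B,B,C], depth=3
  push(C) -> stack = [B,B,C,C], depth=4
  push(C) -> stack = [B,B,C,C,C], depth=5
Final depth = 5

5


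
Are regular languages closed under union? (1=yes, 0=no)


Regular languages are closed under:
- Union (DFA product construction)
- Intersection (DFA product construction)
- Complement (swap accept/reject states)
- Concatenation (NFA construction)
- Kleene star (NFA construction)
union is in this list
Therefore: closed

1


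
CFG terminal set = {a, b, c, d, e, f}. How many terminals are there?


Terminal symbols: a, b, c, d, e, f
Counting each: a (#1), b (#2), c (#3), d (#4), e (#5), f (#6)
Total = 6

6


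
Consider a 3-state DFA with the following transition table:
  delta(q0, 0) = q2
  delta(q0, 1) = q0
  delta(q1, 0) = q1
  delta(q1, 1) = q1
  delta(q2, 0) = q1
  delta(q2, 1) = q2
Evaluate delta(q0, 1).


Looking up transition function:
delta(q0, 1) in the table
Row: q0, Column: 1
Result: q0

q0


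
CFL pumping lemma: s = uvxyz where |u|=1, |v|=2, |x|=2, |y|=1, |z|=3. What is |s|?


|s| = |u| + |v| + |x| + |y| + |z|
= 1 + 2 + 2 + 1 + 3
= 3 + 2 + 4
= 5 + 4
= 9

9


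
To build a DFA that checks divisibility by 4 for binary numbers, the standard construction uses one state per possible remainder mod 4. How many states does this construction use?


Divisibility by 4 is tracked via the remainder mod 4: 0, 1, ..., 3
The construction assigns one state to each remainder
Number of remainders = 4

4


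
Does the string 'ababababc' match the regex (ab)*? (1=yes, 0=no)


Pattern: (ab)*
String: 'ababababc'
Pattern requires: zero or more repetitions of 'ab'
Length 9 is odd -> cannot be (ab)* -> no match
Result: 0

0


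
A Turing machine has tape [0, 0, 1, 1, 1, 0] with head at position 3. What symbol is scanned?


Tape: [0, 0, 1, 1, 1, 0]
Positions: 0 1 2 3 4 5
Values:    0 0 1 1 1 0
Head at position 3
tape[3] = 1

1


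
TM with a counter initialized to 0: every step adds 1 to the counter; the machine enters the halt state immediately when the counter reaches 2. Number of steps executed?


Counter starts at 0. Counting sequence:
  Step 1: counter = 1
  Step 2: counter = 2
Counter reached 2 -> halt
Total steps = 2

2


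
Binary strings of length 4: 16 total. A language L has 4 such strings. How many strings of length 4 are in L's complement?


Alphabet: {0,1}
String length: 4
Total strings of length 4 = 2^4 = 16
Strings in L = 4
Complement = total - |L|
= 16 - 4
= 12

12


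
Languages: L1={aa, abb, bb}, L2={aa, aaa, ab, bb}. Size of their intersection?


L1 = {aa, abb, bb}
L2 = {aa, aaa, ab, bb}
Checking each string in L1 against L2:
  'aa': in L2? Yes
  'abb': in L2? No
  'bb': in L2? Yes
Intersection = {aa, bb}
|L1 ∩ L2| = 2

2


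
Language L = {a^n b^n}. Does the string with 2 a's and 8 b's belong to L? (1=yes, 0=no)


Language requires equal numbers of a's and b's
PDA pushes for each 'a', pops for each 'b'
Number of a's = 2
Number of b's = 8
2 != 8 -> Reject

0


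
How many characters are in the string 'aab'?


String: 'aab'
Counting characters:
  'a' appears 2 time(s)
  'b' appears 1 time(s)
Total length = 2 + 1 = 3

3


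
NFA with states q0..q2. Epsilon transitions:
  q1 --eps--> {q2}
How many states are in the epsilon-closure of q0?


Starting from q0
Initialize closure = {q0}
q0 has no outgoing epsilon transitions -> nothing to add
Final closure: {q0}
Size = 1

1


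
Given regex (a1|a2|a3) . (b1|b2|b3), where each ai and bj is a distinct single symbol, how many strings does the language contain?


First group: 3 alternatives
Second group: 3 alternatives
Concatenation: each choice from group 1 pairs with each from group 2
Total = 3 x 3 = 9

9


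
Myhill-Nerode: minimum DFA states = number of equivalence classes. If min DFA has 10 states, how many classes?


Myhill-Nerode theorem:
Number of equivalence classes = number of states in minimal DFA
Minimal DFA states = 10
Therefore equivalence classes = 10

10


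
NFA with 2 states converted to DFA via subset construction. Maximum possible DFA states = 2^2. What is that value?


NFA has 2 states
Subset construction: each DFA state = subset of NFA states
Maximum subsets = 2^2
2^2 = 4

4


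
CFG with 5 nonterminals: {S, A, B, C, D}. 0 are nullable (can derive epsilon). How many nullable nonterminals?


Nonterminals: {S, A, B, C, D}
A nonterminal is nullable if it can derive epsilon
Counting nullable nonterminals: 0
Total nullable = 0

0


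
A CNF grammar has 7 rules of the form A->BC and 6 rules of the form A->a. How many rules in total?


CNF allows two rule forms:
  A -> BC (binary): 7 rules
  A -> a (terminal): 6 rules
Total = 7 + 6 = 13

13


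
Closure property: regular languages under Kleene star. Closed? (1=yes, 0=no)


Regular languages are closed under:
- Union (DFA product construction)
- Intersection (DFA product construction)
- Complement (swap accept/reject states)
- Concatenation (NFA construction)
- Kleene star (NFA construction)
Kleene star is in this list
Therefore: closed

1


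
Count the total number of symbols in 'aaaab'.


String: 'aaaab'
Counting characters:
  'a' appears 4 time(s)
  'b' appears 1 time(s)
Total length = 4 + 1 = 5

5


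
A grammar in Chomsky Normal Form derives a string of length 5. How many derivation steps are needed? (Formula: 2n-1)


Chomsky Normal Form derivation:
String length n = 5
Each step either:
  - Splits a nonterminal into two (n-1 such steps)
  - Converts a nonterminal to terminal (n such steps)
Total = (n-1) + n = 2n - 1
= 2(5) - 1
= 10 - 1
= 9

9


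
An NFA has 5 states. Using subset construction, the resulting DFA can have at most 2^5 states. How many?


NFA has 5 states
Subset construction: each DFA state = subset of NFA states
Maximum subsets = 2^5
2^5 = 32

32


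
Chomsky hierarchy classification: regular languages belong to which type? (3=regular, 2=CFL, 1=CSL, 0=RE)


Chomsky hierarchy levels:
  Type 3: Regular (DFA/NFA/regex)
  Type 2: Context-free (PDA)
  Type 1: Context-sensitive
  Type 0: Recursively enumerable (TM)
'regular' corresponds to Type 3

3


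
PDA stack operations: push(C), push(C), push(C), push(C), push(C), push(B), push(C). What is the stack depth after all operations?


Tracing stack operations:
  push(C) -> stack = [C], depth=1
  push(C) -> stack = [C,C], depth=2
  push(C) -> stack = [C,C,C], depth=3
  push(C) -> stack = [C,C,C,C], depth=4
  push(C) -> stack = [C,C,C,C,C], depth=5
  push(B) -> stack = [C,C,C,C,C,B], depth=6
  push(C) -> stack = [C,C,C,C,C,B,C], depth=7
Final depth = 7

7


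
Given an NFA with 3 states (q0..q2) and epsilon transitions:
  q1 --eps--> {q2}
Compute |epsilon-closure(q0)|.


Starting from q0
Initialize closure = {q0}
q0 has no outgoing epsilon transitions -> nothing to add
Final closure: {q0}
Size = 1

1


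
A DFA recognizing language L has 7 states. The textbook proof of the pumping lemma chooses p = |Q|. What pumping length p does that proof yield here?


Pumping lemma for regular languages (standard proof):
Take p = |Q|, the number of DFA states.
Any string of length >= |Q| passes through |Q|+1 states while reading its first |Q| symbols,
so by pigeonhole some state repeats, giving the loop that can be pumped.
Here |Q| = 7
Therefore the proof uses p = 7

7


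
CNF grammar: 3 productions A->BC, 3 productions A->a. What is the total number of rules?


CNF allows two rule forms:
  A -> BC (binary): 3 rules
  A -> a (terminal): 3 rules
Total = 3 + 3 = 6

6


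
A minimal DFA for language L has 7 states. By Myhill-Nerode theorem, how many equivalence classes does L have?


Myhill-Nerode theorem:
Number of equivalence classes = number of states in minimal DFA
Minimal DFA states = 7
Therefore equivalence classes = 7

7


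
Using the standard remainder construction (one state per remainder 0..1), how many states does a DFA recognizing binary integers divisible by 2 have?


Divisibility by 2 is tracked via the remainder mod 2: 0, 1, ..., 1
The construction assigns one state to each remainder
Number of remainders = 2

2


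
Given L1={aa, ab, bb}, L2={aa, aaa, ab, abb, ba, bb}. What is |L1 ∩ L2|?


L1 = {aa, ab, bb}
L2 = {aa, aaa, ab, abb, ba, bb}
Checking each string in L1 against L2:
  'aa': in L2? Yes
  'ab': in L2? Yes
  'bb': in L2? Yes
Intersection = {aa, ab, bb}
|L1 ∩ L2| = 3

3


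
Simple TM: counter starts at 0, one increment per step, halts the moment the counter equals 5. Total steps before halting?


Counter starts at 0. Counting sequence:
  Step 1: counter = 1
  Step 2: counter = 2
  Step 3: counter = 3
  Step 4: counter = 4
  Step 5: counter = 5
Counter reached 5 -> halt
Total steps = 5

5


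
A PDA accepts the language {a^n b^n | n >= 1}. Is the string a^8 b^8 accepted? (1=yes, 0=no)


Language requires equal numbers of a's and b's
PDA pushes for each 'a', pops for each 'b'
Number of a's = 8
Number of b's = 8
8 == 8 -> Accept

1


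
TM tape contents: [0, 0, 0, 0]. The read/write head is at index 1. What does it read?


Tape: [0, 0, 0, 0]
Positions: 0 1 2 3
Values:    0 0 0 0
Head at position 1
tape[1] = 0

0


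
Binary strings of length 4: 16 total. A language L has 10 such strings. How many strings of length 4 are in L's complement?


Alphabet: {0,1}
String length: 4
Total strings of length 4 = 2^4 = 16
Strings in L = 10
Complement = total - |L|
= 16 - 10
= 6

6


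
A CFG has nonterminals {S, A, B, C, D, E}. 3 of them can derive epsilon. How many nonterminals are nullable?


Nonterminals: {S, A, B, C, D, E}
A nonterminal is nullable if it can derive epsilon
Counting nullable nonterminals: 3
Total nullable = 3

3


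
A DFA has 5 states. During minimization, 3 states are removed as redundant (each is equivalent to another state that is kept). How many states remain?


Original DFA: 5 states
Redundant states removed: 3
Minimized states = original - removed
= 5 - 3
= 2

2


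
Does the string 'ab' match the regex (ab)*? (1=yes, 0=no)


Pattern: (ab)*
String: 'ab'
Pattern requires: zero or more repetitions of 'ab'
Pairs: ['ab']
All pairs are 'ab'? Yes
Result: 1

1


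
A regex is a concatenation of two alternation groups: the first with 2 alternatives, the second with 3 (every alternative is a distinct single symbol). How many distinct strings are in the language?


First group: 2 alternatives
Second group: 3 alternatives
Concatenation: each choice from group 1 pairs with each from group 2
Total = 2 x 3 = 6

6


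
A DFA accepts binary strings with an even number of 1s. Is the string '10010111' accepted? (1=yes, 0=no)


DFA has 2 states: q_even (start, accept=yes) and q_odd
Processing string '10010111' character by character:
  Position 0: read '1', 1-count=1 -> q_odd
  Position 1: read '0', 1-count=1 -> q_odd (no change)
  Position 2: read '0', 1-count=1 -> q_odd (no change)
  Position 3: read '1', 1-count=2 -> q_even
  Position 4: read '0', 1-count=2 -> q_even (no change)
  Position 5: read '1', 1-count=3 -> q_odd
  Position 6: read '1', 1-count=4 -> q_even
  Position 7: read '1', 1-count=5 -> q_odd
Final state: q_odd, total 1s = 5 (odd); the DFA requires an even count -> reject

0


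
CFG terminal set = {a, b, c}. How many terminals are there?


Terminal symbols: a, b, c
Counting each: a (#1), b (#2), c (#3)
Total = 3

3


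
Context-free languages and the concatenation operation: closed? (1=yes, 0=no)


CFL closure properties:
  Closed under: union, concatenation, Kleene star
  NOT closed under: intersection, complement
Operation 'concatenation' is in closed list -> Yes (closed)

1


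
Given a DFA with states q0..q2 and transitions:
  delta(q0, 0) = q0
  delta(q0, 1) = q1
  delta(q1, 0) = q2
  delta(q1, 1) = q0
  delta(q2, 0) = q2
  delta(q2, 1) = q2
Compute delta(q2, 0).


Looking up transition function:
delta(q2, 0) in the table
Row: q2, Column: 0
Result: q2

q2


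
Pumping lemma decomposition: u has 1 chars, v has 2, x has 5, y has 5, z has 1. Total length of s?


|s| = |u| + |v| + |x| + |y| + |z|
= 1 + 2 + 5 + 5 + 1
= 3 + 5 + 6
= 8 + 6
= 14

14


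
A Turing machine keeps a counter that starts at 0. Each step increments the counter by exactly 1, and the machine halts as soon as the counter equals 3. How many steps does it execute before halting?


Counter starts at 0. Counting sequence:
  Step 1: counter = 1
  Step 2: counter = 2
  Step 3: counter = 3
Counter reached 3 -> halt
Total steps = 3

3


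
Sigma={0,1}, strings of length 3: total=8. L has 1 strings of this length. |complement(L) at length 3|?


Alphabet: {0,1}
String length: 3
Total strings of length 3 = 2^3 = 8
Strings in L = 1
Complement = total - |L|
= 8 - 1
= 7

7


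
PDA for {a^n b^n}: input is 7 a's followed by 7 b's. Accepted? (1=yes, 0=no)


Language requires equal numbers of a's and b's
PDA pushes for each 'a', pops for each 'b'
Number of a's = 7
Number of b's = 7
7 == 7 -> Accept

1


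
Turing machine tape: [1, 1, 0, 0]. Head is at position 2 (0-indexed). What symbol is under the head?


Tape: [1, 1, 0, 0]
Positions: 0 1 2 3
Values:    1 1 0 0
Head at position 2
tape[2] = 0

0


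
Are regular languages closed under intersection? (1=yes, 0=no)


Regular languages are closed under all standard operations:
- Union: Yes (product construction)
- Intersection: Yes (product construction)
- Complement: Yes (swap accept/reject)
- Concatenation: Yes (NFA construction)
Operation: intersection -> Closed

1


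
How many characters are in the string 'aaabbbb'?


String: 'aaabbbb'
Counting characters:
  'a' appears 3 time(s)
  'b' appears 4 time(s)
Total length = 3 + 4 = 7

7


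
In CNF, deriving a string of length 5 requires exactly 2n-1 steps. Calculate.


Chomsky Normal Form derivation:
String length n = 5
Each step either:
  - Splits a nonterminal into two (n-1 such steps)
  - Converts a nonterminal to terminal (n such steps)
Total = (n-1) + n = 2n - 1
= 2(5) - 1
= 10 - 1
= 9

9


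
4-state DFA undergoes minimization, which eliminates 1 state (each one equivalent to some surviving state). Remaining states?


Original DFA: 4 states
Redundant states removed: 1
Minimized states = original - removed
= 4 - 1
= 3

3


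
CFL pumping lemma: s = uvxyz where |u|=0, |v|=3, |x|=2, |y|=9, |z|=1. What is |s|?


|s| = |u| + |v| + |x| + |y| + |z|
= 0 + 3 + 2 + 9 + 1
= 3 + 2 + 10
= 5 + 10
= 15

15


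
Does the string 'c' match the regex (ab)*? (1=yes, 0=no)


Pattern: (ab)*
String: 'c'
Pattern requires: zero or more repetitions of 'ab'
Length 1 is odd -> cannot be (ab)* -> no match
Result: 0

0


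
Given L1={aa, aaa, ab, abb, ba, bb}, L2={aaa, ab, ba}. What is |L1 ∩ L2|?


L1 = {aa, aaa, ab, abb, ba, bb}
L2 = {aaa, ab, ba}
Checking each string in L1 against L2:
  'aa': in L2? No
  'aaa': in L2? Yes
  'ab': in L2? Yes
  'abb': in L2? No
  'ba': in L2? Yes
  'bb': in L2? No
Intersection = {aaa, ab, ba}
|L1 ∩ L2| = 3

3


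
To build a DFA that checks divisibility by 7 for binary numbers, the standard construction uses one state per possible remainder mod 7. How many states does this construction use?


Divisibility by 7 is tracked via the remainder mod 7: 0, 1, ..., 6
The construction assigns one state to each remainder
Number of remainders = 7

7


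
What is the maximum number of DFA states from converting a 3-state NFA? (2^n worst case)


NFA has 3 states
Subset construction: each DFA state = subset of NFA states
Maximum subsets = 2^3
2^3 = 8

8


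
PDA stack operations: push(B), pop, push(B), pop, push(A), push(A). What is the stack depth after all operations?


Tracing stack operations:
  push(B) -> stack = [B], depth=1
  pop -> removed B, stack = [], depth=0
  push(B) -> stack = [B], depth=1
  pop -> removed B, stack = [], depth=0
  push(A) -> stack = [A], depth=1
  push(A) -> stack = [A,A], depth=2
Final depth = 2

2


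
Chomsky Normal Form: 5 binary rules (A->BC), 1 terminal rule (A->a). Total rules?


CNF allows two rule forms:
  A -> BC (binary): 5 rules
  A -> a (terminal): 1 rule
Total = 5 + 1 = 6

6


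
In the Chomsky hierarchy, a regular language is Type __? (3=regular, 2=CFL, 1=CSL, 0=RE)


Chomsky hierarchy levels:
  Type 3: Regular (DFA/NFA/regex)
  Type 2: Context-free (PDA)
  Type 1: Context-sensitive
  Type 0: Recursively enumerable (TM)
'regular' corresponds to Type 3

3


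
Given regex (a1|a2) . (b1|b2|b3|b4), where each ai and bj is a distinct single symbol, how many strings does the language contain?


First group: 2 alternatives
Second group: 4 alternatives
Concatenation: each choice from group 1 pairs with each from group 2
Total = 2 x 4 = 8

8


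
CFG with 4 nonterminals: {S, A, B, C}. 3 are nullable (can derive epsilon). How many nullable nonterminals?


Nonterminals: {S, A, B, C}
A nonterminal is nullable if it can derive epsilon
Counting nullable nonterminals: 3
Total nullable = 3

3


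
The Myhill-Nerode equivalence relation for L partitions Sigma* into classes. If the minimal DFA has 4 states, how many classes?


Myhill-Nerode theorem:
Number of equivalence classes = number of states in minimal DFA
Minimal DFA states = 4
Therefore equivalence classes = 4

4


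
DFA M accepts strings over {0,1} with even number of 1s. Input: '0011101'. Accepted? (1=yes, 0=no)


DFA has 2 states: q_even (start, accept=yes) and q_odd
Processing string '0011101' character by character:
  Position 0: read '0', 1-count=0 -> q_even (no change)
  Position 1: read '0', 1-count=0 -> q_even (no change)
  Position 2: read '1', 1-count=1 -> q_odd
  Position 3: read '1', 1-count=2 -> q_even
  Position 4: read '1', 1-count=3 -> q_odd
  Position 5: read '0', 1-count=3 -> q_odd (no change)
  Position 6: read '1', 1-count=4 -> q_even
Final state: q_even, total 1s = 4 (even); the DFA requires an even count -> accept

1


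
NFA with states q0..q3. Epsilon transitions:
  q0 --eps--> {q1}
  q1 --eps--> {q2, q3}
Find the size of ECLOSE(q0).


Starting from q0
Initialize closure = {q0}
Follow epsilon from q0 -> add q1
Follow epsilon from q1 -> add q2
Follow epsilon from q1 -> add q3
Final closure: {q0, q1, q2, q3}
Size = 4

4


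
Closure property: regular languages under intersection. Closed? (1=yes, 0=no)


Regular languages are closed under:
- Union (DFA product construction)
- Intersection (DFA product construction)
- Complement (swap accept/reject states)
- Concatenation (NFA construction)
- Kleene star (NFA construction)
intersection is in this list
Therefore: closed

1


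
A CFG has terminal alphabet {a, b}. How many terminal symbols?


Terminal symbols: a, b
Counting each: a (#1), b (#2)
Total = 2

2


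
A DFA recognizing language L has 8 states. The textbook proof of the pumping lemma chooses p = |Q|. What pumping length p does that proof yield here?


Pumping lemma for regular languages (standard proof):
Take p = |Q|, the number of DFA states.
Any string of length >= |Q| passes through |Q|+1 states while reading its first |Q| symbols,
so by pigeonhole some state repeats, giving the loop that can be pumped.
Here |Q| = 8
Therefore the proof uses p = 8

8


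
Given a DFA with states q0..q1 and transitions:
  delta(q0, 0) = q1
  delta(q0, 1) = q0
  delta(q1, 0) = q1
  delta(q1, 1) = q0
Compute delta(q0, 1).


Looking up transition function:
delta(q0, 1) in the table
Row: q0, Column: 1
Result: q0

q0


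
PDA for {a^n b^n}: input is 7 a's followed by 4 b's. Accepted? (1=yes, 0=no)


Language requires equal numbers of a's and b's
PDA pushes for each 'a', pops for each 'b'
Number of a's = 7
Number of b's = 4
7 != 4 -> Reject

0


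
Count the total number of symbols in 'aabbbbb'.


String: 'aabbbbb'
Counting characters:
  'a' appears 2 time(s)
  'b' appears 5 time(s)
Total length = 2 + 5 = 7

7


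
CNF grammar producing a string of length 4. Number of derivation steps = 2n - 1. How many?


Chomsky Normal Form derivation:
String length n = 4
Each step either:
  - Splits a nonterminal into two (n-1 such steps)
  - Converts a nonterminal to terminal (n such steps)
Total = (n-1) + n = 2n - 1
= 2(4) - 1
= 8 - 1
= 7

7


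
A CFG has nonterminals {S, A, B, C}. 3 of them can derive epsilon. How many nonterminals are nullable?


Nonterminals: {S, A, B, C}
A nonterminal is nullable if it can derive epsilon
Counting nullable nonterminals: 3
Total nullable = 3

3


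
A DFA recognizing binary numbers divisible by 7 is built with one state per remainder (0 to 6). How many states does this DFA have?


Divisibility by 7 is tracked via the remainder mod 7: 0, 1, ..., 6
The construction assigns one state to each remainder
Number of remainders = 7

7


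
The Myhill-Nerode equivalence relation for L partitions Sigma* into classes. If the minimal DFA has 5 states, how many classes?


Myhill-Nerode theorem:
Number of equivalence classes = number of states in minimal DFA
Minimal DFA states = 5
Therefore equivalence classes = 5

5


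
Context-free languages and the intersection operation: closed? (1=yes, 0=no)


CFL closure properties:
  Closed under: union, concatenation, Kleene star
  NOT closed under: intersection, complement
Operation 'intersection' is in not-closed list -> No (not closed)

0


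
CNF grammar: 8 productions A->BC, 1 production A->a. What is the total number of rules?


CNF allows two rule forms:
  A -> BC (binary): 8 rules
  A -> a (terminal): 1 rule
Total = 8 + 1 = 9

9


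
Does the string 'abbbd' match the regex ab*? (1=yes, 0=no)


Pattern: ab*
String: 'abbbd'
Pattern requires: exactly one 'a' followed by zero or more 'b's
First char is 'a' -> OK
Rest 'bbbd': all b's? No
Result: 0

0


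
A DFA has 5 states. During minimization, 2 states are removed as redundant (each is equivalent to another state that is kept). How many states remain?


Original DFA: 5 states
Redundant states removed: 2
Minimized states = original - removed
= 5 - 2
= 3

3


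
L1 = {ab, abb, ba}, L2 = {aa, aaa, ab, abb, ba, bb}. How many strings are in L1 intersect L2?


L1 = {ab, abb, ba}
L2 = {aa, aaa, ab, abb, ba, bb}
Checking each string in L1 against L2:
  'ab': in L2? Yes
  'abb': in L2? Yes
  'ba': in L2? Yes
Intersection = {ab, abb, ba}
|L1 ∩ L2| = 3

3


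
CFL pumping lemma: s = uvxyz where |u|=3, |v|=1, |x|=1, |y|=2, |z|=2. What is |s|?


|s| = |u| + |v| + |x| + |y| + |z|
= 3 + 1 + 1 + 2 + 2
= 4 + 1 + 4
= 5 + 4
= 9

9


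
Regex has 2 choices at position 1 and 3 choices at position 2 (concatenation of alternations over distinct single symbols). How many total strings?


First group: 2 alternatives
Second group: 3 alternatives
Concatenation: each choice from group 1 pairs with each from group 2
Total = 2 x 3 = 6

6


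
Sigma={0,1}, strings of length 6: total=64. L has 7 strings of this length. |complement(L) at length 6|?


Alphabet: {0,1}
String length: 6
Total strings of length 6 = 2^6 = 64
Strings in L = 7
Complement = total - |L|
= 64 - 7
= 57

57


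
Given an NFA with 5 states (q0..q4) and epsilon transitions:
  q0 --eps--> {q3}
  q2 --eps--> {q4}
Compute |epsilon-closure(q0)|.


Starting from q0
Initialize closure = {q0}
Follow epsilon from q0 -> add q3
Final closure: {q0, q3}
Size = 2

2


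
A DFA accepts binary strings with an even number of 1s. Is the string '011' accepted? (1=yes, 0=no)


DFA has 2 states: q_even (start, accept=yes) and q_odd
Processing string '011' character by character:
  Position 0: read '0', 1-count=0 -> q_even (no change)
  Position 1: read '1', 1-count=1 -> q_odd
  Position 2: read '1', 1-count=2 -> q_even
Final state: q_even, total 1s = 2 (even); the DFA requires an even count -> accept

1


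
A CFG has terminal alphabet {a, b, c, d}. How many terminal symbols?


Terminal symbols: a, b, c, d
Counting each: a (#1), b (#2), c (#3), d (#4)
Total = 4

4


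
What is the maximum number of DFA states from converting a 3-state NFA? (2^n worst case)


NFA has 3 states
Subset construction: each DFA state = subset of NFA states
Maximum subsets = 2^3
2^3 = 8

8
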